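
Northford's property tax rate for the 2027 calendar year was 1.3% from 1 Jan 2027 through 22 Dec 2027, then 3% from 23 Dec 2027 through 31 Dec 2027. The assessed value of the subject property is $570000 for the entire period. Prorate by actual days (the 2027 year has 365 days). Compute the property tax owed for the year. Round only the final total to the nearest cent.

$7648.93

1 Jan – 22 Dec 2027: 356 days at 1.3% → $570000 × 1.3% × 356/365 = $7227.2877
23 Dec – 31 Dec 2027: 9 days at 3% → $570000 × 3% × 9/365 = $421.6438
Total = $7648.9315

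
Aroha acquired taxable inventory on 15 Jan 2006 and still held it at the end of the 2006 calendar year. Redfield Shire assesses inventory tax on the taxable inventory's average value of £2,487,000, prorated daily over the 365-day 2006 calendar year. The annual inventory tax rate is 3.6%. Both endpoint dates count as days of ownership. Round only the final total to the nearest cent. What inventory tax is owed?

Days held (15 Jan – 31 Dec 2006): 351 out of 365
Tax = £2,487,000 × 3.6% × 351/365 = £86,097.8959

£86,097.90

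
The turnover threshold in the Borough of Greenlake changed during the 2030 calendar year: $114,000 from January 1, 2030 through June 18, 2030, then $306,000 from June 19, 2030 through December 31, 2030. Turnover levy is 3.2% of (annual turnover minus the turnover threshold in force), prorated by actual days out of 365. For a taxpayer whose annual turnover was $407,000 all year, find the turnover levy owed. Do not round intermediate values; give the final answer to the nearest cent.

$6,076.76

January 1 – June 18, 2030: 169 days, exemption $114,000 → ($407,000 − $114,000) × 3.2% × 169/365 = $4,341.2164
June 19 – December 31, 2030: 196 days, exemption $306,000 → ($407,000 − $306,000) × 3.2% × 196/365 = $1,735.5397
Total = $6,076.7562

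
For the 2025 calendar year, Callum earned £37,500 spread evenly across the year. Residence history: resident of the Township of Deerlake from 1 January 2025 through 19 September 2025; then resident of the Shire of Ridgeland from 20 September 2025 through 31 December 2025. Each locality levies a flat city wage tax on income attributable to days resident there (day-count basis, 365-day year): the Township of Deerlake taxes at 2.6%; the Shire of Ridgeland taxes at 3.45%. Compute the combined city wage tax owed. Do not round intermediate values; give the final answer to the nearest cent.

£1,064.95

The Township of Deerlake, 1 January – 19 September 2025: 262 days → £37,500 × 2.6% × 262/365 = £699.8630
The Shire of Ridgeland, 20 September – 31 December 2025: 103 days → £37,500 × 3.45% × 103/365 = £365.0856
Total = £1,064.9486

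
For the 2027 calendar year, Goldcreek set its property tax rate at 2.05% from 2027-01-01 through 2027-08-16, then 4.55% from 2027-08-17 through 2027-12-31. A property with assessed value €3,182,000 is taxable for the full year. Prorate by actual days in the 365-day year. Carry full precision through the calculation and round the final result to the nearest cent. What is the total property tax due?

2027-01-01 to 2027-08-16: 228 days at 2.05% → €3,182,000 × 2.05% × 228/365 = €40,747.0356
2027-08-17 to 2027-12-31: 137 days at 4.55% → €3,182,000 × 4.55% × 137/365 = €54,342.4575
Total = €95,089.4932

€95,089.49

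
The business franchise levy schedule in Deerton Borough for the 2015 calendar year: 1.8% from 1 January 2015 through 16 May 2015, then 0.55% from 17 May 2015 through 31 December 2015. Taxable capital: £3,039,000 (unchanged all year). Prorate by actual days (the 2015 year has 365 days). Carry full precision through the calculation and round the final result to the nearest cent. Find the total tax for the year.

£30,868.75

1 January – 16 May 2015: 136 days at 1.8% → £3,039,000 × 1.8% × 136/365 = £20,382.1151
17 May – 31 December 2015: 229 days at 0.55% → £3,039,000 × 0.55% × 229/365 = £10,486.6315
Total = £30,868.7466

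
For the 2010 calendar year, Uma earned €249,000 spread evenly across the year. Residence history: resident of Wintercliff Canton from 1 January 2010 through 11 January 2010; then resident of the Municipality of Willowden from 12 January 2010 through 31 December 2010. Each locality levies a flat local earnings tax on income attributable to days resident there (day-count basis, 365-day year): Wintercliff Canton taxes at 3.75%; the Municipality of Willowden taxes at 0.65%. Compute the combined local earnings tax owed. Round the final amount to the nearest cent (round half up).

Wintercliff Canton, 1 January – 11 January 2010: 11 days → €249,000 × 3.75% × 11/365 = €281.4041
The Municipality of Willowden, 12 January – 31 December 2010: 354 days → €249,000 × 0.65% × 354/365 = €1,569.7233
Total = €1,851.1274

€1,851.13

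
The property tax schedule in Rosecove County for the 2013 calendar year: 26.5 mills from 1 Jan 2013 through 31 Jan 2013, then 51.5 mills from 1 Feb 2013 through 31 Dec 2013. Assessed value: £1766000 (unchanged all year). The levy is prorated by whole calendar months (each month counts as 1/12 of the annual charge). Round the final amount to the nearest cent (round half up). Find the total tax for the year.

1 Jan – 31 Jan 2013: 1 month at 26.5 mills → £1766000 × 2.65% × 1/12 = £3899.9167
1 Feb – 31 Dec 2013: 11 months at 51.5 mills → £1766000 × 5.15% × 11/12 = £83369.9167
Total = £87269.8333

£87269.83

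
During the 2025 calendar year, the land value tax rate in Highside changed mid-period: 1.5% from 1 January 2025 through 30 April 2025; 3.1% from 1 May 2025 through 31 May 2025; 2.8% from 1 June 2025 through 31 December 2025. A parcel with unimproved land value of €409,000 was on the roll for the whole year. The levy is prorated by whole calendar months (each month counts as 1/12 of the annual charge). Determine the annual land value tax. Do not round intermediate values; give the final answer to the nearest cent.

€9,781.92

1 January – 30 April 2025: 4 months at 1.5% → €409,000 × 1.5% × 4/12 = €2,045.0000
1 May – 31 May 2025: 1 month at 3.1% → €409,000 × 3.1% × 1/12 = €1,056.5833
1 June – 31 December 2025: 7 months at 2.8% → €409,000 × 2.8% × 7/12 = €6,680.3333
Total = €9,781.9167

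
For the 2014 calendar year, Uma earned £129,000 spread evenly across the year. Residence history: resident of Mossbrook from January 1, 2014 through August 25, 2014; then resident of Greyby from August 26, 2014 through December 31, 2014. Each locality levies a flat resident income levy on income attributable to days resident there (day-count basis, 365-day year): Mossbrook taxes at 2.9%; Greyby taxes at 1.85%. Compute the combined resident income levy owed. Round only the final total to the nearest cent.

Mossbrook, January 1 – August 25, 2014: 237 days → £129,000 × 2.9% × 237/365 = £2,429.0877
Greyby, August 26 – December 31, 2014: 128 days → £129,000 × 1.85% × 128/365 = £836.9096
Total = £3,265.9973

£3,266.00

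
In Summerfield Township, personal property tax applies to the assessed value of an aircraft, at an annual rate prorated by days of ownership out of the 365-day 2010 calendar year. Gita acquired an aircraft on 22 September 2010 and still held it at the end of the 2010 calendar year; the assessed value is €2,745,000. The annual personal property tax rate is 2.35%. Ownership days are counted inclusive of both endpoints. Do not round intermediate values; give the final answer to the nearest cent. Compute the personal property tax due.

€17,850.02

Days held (22 September – 31 December 2010): 101 out of 365
Tax = €2,745,000 × 2.35% × 101/365 = €17,850.0205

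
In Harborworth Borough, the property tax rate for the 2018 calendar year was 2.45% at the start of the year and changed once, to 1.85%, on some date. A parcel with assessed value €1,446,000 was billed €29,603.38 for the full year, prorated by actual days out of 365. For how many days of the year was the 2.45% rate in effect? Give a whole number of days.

120 days

Let d = days at the first rate; then 365 − d days at the second rate.
€1,446,000 × [2.45%·d + 1.85%·(365−d)] / 365 = €29,603.38
Solving gives d = 120, so the new rate took effect on May 1, 2018.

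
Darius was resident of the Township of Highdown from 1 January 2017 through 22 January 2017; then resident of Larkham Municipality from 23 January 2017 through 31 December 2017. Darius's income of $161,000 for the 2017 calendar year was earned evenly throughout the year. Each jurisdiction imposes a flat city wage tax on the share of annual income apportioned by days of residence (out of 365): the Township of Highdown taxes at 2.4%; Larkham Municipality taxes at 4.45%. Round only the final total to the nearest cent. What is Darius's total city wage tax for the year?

$6,965.57

The Township of Highdown, 1 January – 22 January 2017: 22 days → $161,000 × 2.4% × 22/365 = $232.8986
Larkham Municipality, 23 January – 31 December 2017: 343 days → $161,000 × 4.45% × 343/365 = $6,732.6671
Total = $6,965.5658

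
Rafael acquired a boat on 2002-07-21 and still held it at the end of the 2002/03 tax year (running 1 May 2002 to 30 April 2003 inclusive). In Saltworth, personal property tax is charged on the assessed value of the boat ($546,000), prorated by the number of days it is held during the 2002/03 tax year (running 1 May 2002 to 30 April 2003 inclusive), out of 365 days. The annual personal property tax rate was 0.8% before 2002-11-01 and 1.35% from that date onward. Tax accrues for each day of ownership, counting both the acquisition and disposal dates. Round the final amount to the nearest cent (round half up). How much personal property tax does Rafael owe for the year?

$4,887.82

2002-07-21 to 2002-10-31: 103 days at 0.8% → $546,000 × 0.8% × 103/365 = $1,232.6137
2002-11-01 to 2003-04-30: 181 days at 1.35% → $546,000 × 1.35% × 181/365 = $3,655.2082
Total = $4,887.8219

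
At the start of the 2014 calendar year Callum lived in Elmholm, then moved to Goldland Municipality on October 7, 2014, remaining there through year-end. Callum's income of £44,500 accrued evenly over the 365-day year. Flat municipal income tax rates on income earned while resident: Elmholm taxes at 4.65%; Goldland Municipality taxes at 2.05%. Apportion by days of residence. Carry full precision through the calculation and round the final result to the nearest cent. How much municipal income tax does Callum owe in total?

Elmholm, January 1 – October 6, 2014: 279 days → £44,500 × 4.65% × 279/365 = £1,581.7007
Goldland Municipality, October 7 – December 31, 2014: 86 days → £44,500 × 2.05% × 86/365 = £214.9411
Total = £1,796.6418

£1,796.64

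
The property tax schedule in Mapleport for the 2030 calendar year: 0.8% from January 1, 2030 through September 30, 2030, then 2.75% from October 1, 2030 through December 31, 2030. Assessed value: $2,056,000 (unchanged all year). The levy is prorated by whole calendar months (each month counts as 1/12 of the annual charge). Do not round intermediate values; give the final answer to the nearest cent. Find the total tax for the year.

January 1 – September 30, 2030: 9 months at 0.8% → $2,056,000 × 0.8% × 9/12 = $12,336.0000
October 1 – December 31, 2030: 3 months at 2.75% → $2,056,000 × 2.75% × 3/12 = $14,135.0000
Total = $26,471.0000

$26,471.00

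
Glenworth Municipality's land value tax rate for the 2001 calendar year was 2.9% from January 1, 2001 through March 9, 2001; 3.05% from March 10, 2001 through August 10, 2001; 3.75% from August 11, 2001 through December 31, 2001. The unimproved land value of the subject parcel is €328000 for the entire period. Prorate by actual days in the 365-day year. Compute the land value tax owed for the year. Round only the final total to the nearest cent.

€10811.87

January 1 – March 9, 2001: 68 days at 2.9% → €328000 × 2.9% × 68/365 = €1772.0986
March 10 – August 10, 2001: 154 days at 3.05% → €328000 × 3.05% × 154/365 = €4220.8658
August 11 – December 31, 2001: 143 days at 3.75% → €328000 × 3.75% × 143/365 = €4818.9041
Total = €10811.8685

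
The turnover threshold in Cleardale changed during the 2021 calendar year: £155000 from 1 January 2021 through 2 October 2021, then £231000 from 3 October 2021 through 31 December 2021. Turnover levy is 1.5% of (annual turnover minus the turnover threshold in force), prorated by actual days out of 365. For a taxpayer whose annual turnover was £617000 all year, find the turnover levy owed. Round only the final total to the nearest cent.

£6648.90

1 January – 2 October 2021: 275 days, exemption £155000 → (£617000 − £155000) × 1.5% × 275/365 = £5221.2329
3 October – 31 December 2021: 90 days, exemption £231000 → (£617000 − £231000) × 1.5% × 90/365 = £1427.6712
Total = £6648.9041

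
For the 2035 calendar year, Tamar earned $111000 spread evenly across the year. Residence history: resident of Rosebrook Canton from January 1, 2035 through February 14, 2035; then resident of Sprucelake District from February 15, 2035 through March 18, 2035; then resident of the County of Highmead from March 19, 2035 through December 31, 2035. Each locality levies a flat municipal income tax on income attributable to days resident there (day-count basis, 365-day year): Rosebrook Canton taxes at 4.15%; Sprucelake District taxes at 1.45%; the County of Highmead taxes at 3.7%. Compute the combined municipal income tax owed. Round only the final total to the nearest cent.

Rosebrook Canton, January 1 – February 14, 2035: 45 days → $111000 × 4.15% × 45/365 = $567.9247
Sprucelake District, February 15 – March 18, 2035: 32 days → $111000 × 1.45% × 32/365 = $141.1068
The County of Highmead, March 19 – December 31, 2035: 288 days → $111000 × 3.7% × 288/365 = $3240.5918
Total = $3949.6233

$3949.62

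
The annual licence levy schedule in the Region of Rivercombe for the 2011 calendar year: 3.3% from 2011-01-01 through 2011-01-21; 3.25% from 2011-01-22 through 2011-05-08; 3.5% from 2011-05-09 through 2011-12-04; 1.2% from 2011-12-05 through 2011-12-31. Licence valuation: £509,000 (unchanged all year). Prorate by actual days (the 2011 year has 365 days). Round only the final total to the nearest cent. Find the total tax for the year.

2011-01-01 to 2011-01-21: 21 days at 3.3% → £509,000 × 3.3% × 21/365 = £966.4027
2011-01-22 to 2011-05-08: 107 days at 3.25% → £509,000 × 3.25% × 107/365 = £4,849.4452
2011-05-09 to 2011-12-04: 210 days at 3.5% → £509,000 × 3.5% × 210/365 = £10,249.7260
2011-12-05 to 2011-12-31: 27 days at 1.2% → £509,000 × 1.2% × 27/365 = £451.8247
Total = £16,517.3986

£16,517.40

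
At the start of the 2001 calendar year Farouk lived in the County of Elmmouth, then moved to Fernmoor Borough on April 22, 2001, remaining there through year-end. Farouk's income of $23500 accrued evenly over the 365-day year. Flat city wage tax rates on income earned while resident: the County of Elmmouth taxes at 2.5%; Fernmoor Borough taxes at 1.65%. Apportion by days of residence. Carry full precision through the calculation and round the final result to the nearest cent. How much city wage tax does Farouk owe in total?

The County of Elmmouth, January 1 – April 21, 2001: 111 days → $23500 × 2.5% × 111/365 = $178.6644
Fernmoor Borough, April 22 – December 31, 2001: 254 days → $23500 × 1.65% × 254/365 = $269.8315
Total = $448.4959

$448.50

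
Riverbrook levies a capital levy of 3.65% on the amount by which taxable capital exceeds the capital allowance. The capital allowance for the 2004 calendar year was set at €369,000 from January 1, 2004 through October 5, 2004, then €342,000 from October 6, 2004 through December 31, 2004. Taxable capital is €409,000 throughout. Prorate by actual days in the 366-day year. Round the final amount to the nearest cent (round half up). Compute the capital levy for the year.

January 1 – October 5, 2004: 279 days, exemption €369,000 → (€409,000 − €369,000) × 3.65% × 279/366 = €1,112.9508
October 6 – December 31, 2004: 87 days, exemption €342,000 → (€409,000 − €342,000) × 3.65% × 87/366 = €581.3074
Total = €1,694.2582

€1,694.26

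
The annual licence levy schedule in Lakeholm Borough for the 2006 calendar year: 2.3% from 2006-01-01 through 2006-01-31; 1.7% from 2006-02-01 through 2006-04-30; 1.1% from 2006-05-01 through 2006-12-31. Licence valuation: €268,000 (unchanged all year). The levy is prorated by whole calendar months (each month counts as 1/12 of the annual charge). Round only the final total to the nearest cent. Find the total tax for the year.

€3,618.00

2006-01-01 to 2006-01-31: 1 month at 2.3% → €268,000 × 2.3% × 1/12 = €513.6667
2006-02-01 to 2006-04-30: 3 months at 1.7% → €268,000 × 1.7% × 3/12 = €1,139.0000
2006-05-01 to 2006-12-31: 8 months at 1.1% → €268,000 × 1.1% × 8/12 = €1,965.3333
Total = €3,618.0000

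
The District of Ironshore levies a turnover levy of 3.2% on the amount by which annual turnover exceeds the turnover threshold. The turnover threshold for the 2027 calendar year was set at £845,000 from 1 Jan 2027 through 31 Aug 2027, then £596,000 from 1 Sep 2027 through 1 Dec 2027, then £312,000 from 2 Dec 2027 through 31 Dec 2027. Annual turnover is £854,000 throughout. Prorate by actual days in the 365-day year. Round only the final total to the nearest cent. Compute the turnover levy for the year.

1 Jan – 31 Aug 2027: 243 days, exemption £845,000 → (£854,000 − £845,000) × 3.2% × 243/365 = £191.7370
1 Sep – 1 Dec 2027: 92 days, exemption £596,000 → (£854,000 − £596,000) × 3.2% × 92/365 = £2,080.9644
2 Dec – 31 Dec 2027: 30 days, exemption £312,000 → (£854,000 − £312,000) × 3.2% × 30/365 = £1,425.5342
Total = £3,698.2356

£3,698.24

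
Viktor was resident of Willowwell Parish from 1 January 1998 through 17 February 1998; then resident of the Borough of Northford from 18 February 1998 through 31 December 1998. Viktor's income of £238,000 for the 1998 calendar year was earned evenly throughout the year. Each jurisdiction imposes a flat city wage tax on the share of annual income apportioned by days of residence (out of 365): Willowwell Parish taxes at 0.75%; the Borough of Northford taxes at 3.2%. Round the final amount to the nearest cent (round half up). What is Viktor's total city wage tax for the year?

Willowwell Parish, 1 January – 17 February 1998: 48 days → £238,000 × 0.75% × 48/365 = £234.7397
The Borough of Northford, 18 February – 31 December 1998: 317 days → £238,000 × 3.2% × 317/365 = £6,614.4438
Total = £6,849.1836

£6,849.18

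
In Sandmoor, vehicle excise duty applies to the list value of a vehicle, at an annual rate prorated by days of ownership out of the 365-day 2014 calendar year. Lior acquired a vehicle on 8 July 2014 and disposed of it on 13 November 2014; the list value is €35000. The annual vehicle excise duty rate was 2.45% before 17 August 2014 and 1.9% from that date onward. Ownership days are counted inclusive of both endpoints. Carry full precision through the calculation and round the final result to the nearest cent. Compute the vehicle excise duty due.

8 July – 16 August 2014: 40 days at 2.45% → €35000 × 2.45% × 40/365 = €93.9726
17 August – 13 November 2014: 89 days at 1.9% → €35000 × 1.9% × 89/365 = €162.1507
Total = €256.1233

€256.12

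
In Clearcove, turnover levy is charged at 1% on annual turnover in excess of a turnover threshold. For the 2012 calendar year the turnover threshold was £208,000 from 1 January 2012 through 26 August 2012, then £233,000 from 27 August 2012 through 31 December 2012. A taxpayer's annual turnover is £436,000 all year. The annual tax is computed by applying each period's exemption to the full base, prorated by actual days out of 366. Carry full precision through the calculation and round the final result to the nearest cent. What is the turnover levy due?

1 January – 26 August 2012: 239 days, exemption £208,000 → (£436,000 − £208,000) × 1% × 239/366 = £1,488.8525
27 August – 31 December 2012: 127 days, exemption £233,000 → (£436,000 − £233,000) × 1% × 127/366 = £704.3989
Total = £2,193.2514

£2,193.25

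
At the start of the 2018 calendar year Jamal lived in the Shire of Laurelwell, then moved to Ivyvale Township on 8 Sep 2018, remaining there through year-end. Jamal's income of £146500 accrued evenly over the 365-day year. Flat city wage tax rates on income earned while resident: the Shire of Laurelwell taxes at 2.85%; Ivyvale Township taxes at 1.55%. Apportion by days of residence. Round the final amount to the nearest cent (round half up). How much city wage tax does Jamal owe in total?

The Shire of Laurelwell, 1 Jan – 7 Sep 2018: 250 days → £146500 × 2.85% × 250/365 = £2859.7603
Ivyvale Township, 8 Sep – 31 Dec 2018: 115 days → £146500 × 1.55% × 115/365 = £715.4418
Total = £3575.2021

£3575.20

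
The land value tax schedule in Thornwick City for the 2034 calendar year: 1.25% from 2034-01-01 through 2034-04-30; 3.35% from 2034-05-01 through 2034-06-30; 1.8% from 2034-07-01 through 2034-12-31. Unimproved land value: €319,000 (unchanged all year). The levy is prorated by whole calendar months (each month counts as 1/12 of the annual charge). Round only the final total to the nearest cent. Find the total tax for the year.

€5,981.25

2034-01-01 to 2034-04-30: 4 months at 1.25% → €319,000 × 1.25% × 4/12 = €1,329.1667
2034-05-01 to 2034-06-30: 2 months at 3.35% → €319,000 × 3.35% × 2/12 = €1,781.0833
2034-07-01 to 2034-12-31: 6 months at 1.8% → €319,000 × 1.8% × 6/12 = €2,871.0000
Total = €5,981.2500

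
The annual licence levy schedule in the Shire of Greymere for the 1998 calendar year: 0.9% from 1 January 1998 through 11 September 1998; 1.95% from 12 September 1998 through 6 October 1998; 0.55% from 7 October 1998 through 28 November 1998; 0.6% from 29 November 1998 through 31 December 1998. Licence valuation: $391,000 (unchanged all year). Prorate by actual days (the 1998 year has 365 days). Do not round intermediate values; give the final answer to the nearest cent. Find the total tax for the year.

$3,495.43

1 January – 11 September 1998: 254 days at 0.9% → $391,000 × 0.9% × 254/365 = $2,448.8384
12 September – 6 October 1998: 25 days at 1.95% → $391,000 × 1.95% × 25/365 = $522.2260
7 October – 28 November 1998: 53 days at 0.55% → $391,000 × 0.55% × 53/365 = $312.2644
29 November – 31 December 1998: 33 days at 0.6% → $391,000 × 0.6% × 33/365 = $212.1041
Total = $3,495.4329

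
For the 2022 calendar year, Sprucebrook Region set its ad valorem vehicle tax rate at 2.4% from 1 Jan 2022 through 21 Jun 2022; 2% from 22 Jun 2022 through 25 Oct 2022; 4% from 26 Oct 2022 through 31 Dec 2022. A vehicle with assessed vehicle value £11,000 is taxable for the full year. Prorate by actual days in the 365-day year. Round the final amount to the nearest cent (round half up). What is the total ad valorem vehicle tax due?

1 Jan – 21 Jun 2022: 172 days at 2.4% → £11,000 × 2.4% × 172/365 = £124.4055
22 Jun – 25 Oct 2022: 126 days at 2% → £11,000 × 2% × 126/365 = £75.9452
26 Oct – 31 Dec 2022: 67 days at 4% → £11,000 × 4% × 67/365 = £80.7671
Total = £281.1178

£281.12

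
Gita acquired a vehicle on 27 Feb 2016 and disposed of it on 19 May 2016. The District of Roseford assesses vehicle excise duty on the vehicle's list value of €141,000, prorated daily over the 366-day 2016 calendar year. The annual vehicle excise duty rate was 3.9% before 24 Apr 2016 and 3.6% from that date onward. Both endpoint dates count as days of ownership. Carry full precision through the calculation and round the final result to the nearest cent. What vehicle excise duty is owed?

27 Feb – 23 Apr 2016: 57 days at 3.9% → €141,000 × 3.9% × 57/366 = €856.4016
24 Apr – 19 May 2016: 26 days at 3.6% → €141,000 × 3.6% × 26/366 = €360.5902
Total = €1,216.9918

€1,216.99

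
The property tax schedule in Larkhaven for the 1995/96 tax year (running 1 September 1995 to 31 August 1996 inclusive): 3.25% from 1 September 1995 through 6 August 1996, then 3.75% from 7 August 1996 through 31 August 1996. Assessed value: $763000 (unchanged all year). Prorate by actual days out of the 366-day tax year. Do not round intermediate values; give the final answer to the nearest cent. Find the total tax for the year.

$25058.09

1 September 1995 – 6 August 1996: 341 days at 3.25% → $763000 × 3.25% × 341/366 = $23103.6817
7 August – 31 August 1996: 25 days at 3.75% → $763000 × 3.75% × 25/366 = $1954.4057
Total = $25058.0874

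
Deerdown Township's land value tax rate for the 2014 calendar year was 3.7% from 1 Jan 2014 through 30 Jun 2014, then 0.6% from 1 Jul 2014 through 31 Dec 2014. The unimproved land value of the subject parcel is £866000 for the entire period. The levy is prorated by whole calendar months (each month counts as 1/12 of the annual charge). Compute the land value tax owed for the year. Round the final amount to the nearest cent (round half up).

1 Jan – 30 Jun 2014: 6 months at 3.7% → £866000 × 3.7% × 6/12 = £16021.0000
1 Jul – 31 Dec 2014: 6 months at 0.6% → £866000 × 0.6% × 6/12 = £2598.0000
Total = £18619.0000

£18619.00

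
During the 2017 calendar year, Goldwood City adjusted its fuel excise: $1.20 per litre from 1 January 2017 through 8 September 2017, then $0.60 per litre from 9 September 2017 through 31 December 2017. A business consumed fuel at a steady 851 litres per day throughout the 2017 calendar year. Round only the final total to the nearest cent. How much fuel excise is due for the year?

$314529.60

1 January – 8 September 2017: 251 days × 851 litres/day = 213,601 litres at $1.20/litre → $256321.20
9 September – 31 December 2017: 114 days × 851 litres/day = 97,014 litres at $0.60/litre → $58208.40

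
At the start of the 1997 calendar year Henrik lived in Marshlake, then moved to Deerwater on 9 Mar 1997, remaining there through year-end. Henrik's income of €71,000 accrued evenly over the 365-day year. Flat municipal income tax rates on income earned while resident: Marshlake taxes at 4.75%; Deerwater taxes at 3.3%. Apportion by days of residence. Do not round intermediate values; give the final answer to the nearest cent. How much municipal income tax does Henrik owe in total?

Marshlake, 1 Jan – 8 Mar 1997: 67 days → €71,000 × 4.75% × 67/365 = €619.0616
Deerwater, 9 Mar – 31 Dec 1997: 298 days → €71,000 × 3.3% × 298/365 = €1,912.9151
Total = €2,531.9767

€2,531.98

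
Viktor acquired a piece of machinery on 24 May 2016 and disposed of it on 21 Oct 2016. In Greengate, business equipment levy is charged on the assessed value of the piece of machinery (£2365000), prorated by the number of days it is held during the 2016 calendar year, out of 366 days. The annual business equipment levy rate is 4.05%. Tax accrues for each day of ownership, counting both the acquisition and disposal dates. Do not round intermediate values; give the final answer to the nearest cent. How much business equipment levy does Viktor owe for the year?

Days held (24 May – 21 Oct 2016): 151 out of 366
Tax = £2365000 × 4.05% × 151/366 = £39516.8238

£39516.82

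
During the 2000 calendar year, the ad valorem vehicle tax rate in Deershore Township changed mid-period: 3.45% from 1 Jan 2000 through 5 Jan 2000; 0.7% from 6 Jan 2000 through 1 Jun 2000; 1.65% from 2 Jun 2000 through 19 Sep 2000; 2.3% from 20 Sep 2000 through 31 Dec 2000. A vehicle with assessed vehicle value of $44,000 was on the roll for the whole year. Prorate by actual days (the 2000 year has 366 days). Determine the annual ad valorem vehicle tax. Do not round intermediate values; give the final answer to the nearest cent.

1 Jan – 5 Jan 2000: 5 days at 3.45% → $44,000 × 3.45% × 5/366 = $20.7377
6 Jan – 1 Jun 2000: 148 days at 0.7% → $44,000 × 0.7% × 148/366 = $124.5464
2 Jun – 19 Sep 2000: 110 days at 1.65% → $44,000 × 1.65% × 110/366 = $218.1967
20 Sep – 31 Dec 2000: 103 days at 2.3% → $44,000 × 2.3% × 103/366 = $284.7978
Total = $648.2787

$648.28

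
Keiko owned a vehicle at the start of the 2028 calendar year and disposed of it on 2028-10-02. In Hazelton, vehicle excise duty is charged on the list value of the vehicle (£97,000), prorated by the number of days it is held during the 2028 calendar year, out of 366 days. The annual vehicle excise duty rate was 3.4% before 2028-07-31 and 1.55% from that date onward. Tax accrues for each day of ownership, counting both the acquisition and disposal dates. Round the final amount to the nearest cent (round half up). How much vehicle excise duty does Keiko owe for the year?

2028-01-01 to 2028-07-30: 212 days at 3.4% → £97,000 × 3.4% × 212/366 = £1,910.3169
2028-07-31 to 2028-10-02: 64 days at 1.55% → £97,000 × 1.55% × 64/366 = £262.9071
Total = £2,173.2240

£2,173.22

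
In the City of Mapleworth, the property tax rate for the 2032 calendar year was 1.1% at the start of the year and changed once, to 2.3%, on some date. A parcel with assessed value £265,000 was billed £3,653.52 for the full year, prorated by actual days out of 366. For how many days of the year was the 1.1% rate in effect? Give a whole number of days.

Let d = days at the first rate; then 366 − d days at the second rate.
£265,000 × [1.1%·d + 2.3%·(366−d)] / 366 = £3,653.52
Solving gives d = 281, so the new rate took effect on 8 October 2032.

281 days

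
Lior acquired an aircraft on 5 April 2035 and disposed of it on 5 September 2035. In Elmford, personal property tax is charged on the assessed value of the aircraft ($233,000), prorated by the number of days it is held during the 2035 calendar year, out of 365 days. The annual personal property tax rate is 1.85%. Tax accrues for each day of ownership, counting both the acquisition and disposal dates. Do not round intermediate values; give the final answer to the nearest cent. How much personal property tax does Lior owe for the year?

$1,818.68

Days held (5 April – 5 September 2035): 154 out of 365
Tax = $233,000 × 1.85% × 154/365 = $1,818.6767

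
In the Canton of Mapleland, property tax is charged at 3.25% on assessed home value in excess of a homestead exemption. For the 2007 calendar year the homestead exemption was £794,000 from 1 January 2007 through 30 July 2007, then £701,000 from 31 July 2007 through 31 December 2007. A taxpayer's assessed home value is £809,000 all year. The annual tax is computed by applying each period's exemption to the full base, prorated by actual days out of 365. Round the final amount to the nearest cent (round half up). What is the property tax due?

£1,762.75

1 January – 30 July 2007: 211 days, exemption £794,000 → (£809,000 − £794,000) × 3.25% × 211/365 = £281.8151
31 July – 31 December 2007: 154 days, exemption £701,000 → (£809,000 − £701,000) × 3.25% × 154/365 = £1,480.9315
Total = £1,762.7466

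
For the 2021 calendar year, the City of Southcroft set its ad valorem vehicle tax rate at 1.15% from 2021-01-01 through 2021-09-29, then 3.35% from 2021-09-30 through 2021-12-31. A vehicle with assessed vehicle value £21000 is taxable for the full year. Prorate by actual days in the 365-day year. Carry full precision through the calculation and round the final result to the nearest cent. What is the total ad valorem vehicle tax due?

2021-01-01 to 2021-09-29: 272 days at 1.15% → £21000 × 1.15% × 272/365 = £179.9671
2021-09-30 to 2021-12-31: 93 days at 3.35% → £21000 × 3.35% × 93/365 = £179.2479
Total = £359.2151

£359.22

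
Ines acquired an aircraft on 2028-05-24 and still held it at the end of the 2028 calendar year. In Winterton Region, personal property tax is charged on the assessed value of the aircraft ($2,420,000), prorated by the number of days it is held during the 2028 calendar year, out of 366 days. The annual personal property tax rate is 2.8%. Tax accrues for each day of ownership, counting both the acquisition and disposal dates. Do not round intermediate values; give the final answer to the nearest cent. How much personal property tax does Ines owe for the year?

$41,100.33

Days held (2028-05-24 to 2028-12-31): 222 out of 366
Tax = $2,420,000 × 2.8% × 222/366 = $41,100.3279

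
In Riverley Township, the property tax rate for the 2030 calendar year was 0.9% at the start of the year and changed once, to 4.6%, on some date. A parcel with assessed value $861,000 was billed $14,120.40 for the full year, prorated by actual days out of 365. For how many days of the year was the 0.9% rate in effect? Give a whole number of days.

292 days

Let d = days at the first rate; then 365 − d days at the second rate.
$861,000 × [0.9%·d + 4.6%·(365−d)] / 365 = $14,120.40
Solving gives d = 292, so the new rate took effect on 20 October 2030.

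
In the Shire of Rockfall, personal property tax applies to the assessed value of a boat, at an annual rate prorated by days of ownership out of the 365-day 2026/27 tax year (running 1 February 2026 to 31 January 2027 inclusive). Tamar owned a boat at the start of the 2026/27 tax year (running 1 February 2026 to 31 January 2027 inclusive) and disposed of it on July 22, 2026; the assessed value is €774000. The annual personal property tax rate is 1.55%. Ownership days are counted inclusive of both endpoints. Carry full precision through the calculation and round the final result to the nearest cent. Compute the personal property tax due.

Days held (February 1 – July 22, 2026): 172 out of 365
Tax = €774000 × 1.55% × 172/365 = €5653.3808

€5653.38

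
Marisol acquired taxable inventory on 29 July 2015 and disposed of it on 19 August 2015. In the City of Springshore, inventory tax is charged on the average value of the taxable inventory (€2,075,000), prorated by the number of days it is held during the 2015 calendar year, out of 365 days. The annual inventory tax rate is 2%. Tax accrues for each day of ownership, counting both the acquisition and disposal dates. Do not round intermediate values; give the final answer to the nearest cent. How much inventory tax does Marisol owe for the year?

€2,501.37

Days held (29 July – 19 August 2015): 22 out of 365
Tax = €2,075,000 × 2% × 22/365 = €2,501.3699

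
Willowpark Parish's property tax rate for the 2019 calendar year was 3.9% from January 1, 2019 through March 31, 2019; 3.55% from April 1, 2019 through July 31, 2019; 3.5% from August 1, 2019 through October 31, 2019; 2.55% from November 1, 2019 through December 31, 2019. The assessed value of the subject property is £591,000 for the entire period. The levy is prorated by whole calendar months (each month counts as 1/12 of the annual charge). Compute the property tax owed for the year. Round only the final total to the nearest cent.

January 1 – March 31, 2019: 3 months at 3.9% → £591,000 × 3.9% × 3/12 = £5,762.2500
April 1 – July 31, 2019: 4 months at 3.55% → £591,000 × 3.55% × 4/12 = £6,993.5000
August 1 – October 31, 2019: 3 months at 3.5% → £591,000 × 3.5% × 3/12 = £5,171.2500
November 1 – December 31, 2019: 2 months at 2.55% → £591,000 × 2.55% × 2/12 = £2,511.7500
Total = £20,438.7500

£20,438.75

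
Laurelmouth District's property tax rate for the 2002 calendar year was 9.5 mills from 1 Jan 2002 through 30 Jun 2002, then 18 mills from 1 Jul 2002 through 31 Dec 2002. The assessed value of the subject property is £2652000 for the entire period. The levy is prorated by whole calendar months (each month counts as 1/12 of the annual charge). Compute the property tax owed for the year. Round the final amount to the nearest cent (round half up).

£36465.00

1 Jan – 30 Jun 2002: 6 months at 9.5 mills → £2652000 × 0.95% × 6/12 = £12597.0000
1 Jul – 31 Dec 2002: 6 months at 18 mills → £2652000 × 1.8% × 6/12 = £23868.0000
Total = £36465.0000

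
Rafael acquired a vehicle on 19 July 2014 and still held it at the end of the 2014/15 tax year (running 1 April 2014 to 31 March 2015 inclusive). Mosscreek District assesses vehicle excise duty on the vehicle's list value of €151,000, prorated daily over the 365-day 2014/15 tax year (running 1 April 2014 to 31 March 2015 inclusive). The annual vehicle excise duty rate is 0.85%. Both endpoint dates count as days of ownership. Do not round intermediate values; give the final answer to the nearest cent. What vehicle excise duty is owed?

€900.21

Days held (19 July 2014 – 31 March 2015): 256 out of 365
Tax = €151,000 × 0.85% × 256/365 = €900.2082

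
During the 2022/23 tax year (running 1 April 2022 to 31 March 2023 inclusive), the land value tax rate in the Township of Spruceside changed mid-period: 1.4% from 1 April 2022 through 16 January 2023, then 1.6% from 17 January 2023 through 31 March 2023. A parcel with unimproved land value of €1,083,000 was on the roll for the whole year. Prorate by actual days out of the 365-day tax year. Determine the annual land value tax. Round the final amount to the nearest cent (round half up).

1 April 2022 – 16 January 2023: 291 days at 1.4% → €1,083,000 × 1.4% × 291/365 = €12,088.0603
17 January – 31 March 2023: 74 days at 1.6% → €1,083,000 × 1.6% × 74/365 = €3,513.0740
Total = €15,601.1342

€15,601.13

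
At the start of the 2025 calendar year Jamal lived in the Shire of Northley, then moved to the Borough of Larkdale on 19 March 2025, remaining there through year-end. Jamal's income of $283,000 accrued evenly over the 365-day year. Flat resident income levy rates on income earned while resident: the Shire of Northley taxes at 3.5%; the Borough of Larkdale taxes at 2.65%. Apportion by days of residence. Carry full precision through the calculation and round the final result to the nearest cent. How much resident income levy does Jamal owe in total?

The Shire of Northley, 1 January – 18 March 2025: 77 days → $283,000 × 3.5% × 77/365 = $2,089.5479
The Borough of Larkdale, 19 March – 31 December 2025: 288 days → $283,000 × 2.65% × 288/365 = $5,917.4137
Total = $8,006.9616

$8,006.96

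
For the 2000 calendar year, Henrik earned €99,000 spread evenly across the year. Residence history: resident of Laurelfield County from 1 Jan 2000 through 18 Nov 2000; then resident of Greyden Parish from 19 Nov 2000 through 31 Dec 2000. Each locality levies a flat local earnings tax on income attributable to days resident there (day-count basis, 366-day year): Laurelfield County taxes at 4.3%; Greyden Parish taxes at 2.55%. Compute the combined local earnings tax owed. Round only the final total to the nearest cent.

Laurelfield County, 1 Jan – 18 Nov 2000: 323 days → €99,000 × 4.3% × 323/366 = €3,756.8607
Greyden Parish, 19 Nov – 31 Dec 2000: 43 days → €99,000 × 2.55% × 43/366 = €296.5943
Total = €4,053.4549

€4,053.45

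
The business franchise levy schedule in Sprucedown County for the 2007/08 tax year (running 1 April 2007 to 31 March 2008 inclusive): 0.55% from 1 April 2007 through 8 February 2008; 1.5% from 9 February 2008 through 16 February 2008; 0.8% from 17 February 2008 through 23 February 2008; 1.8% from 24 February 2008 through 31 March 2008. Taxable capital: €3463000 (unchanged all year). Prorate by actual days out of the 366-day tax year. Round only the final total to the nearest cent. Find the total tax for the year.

1 April 2007 – 8 February 2008: 314 days at 0.55% → €3463000 × 0.55% × 314/366 = €16340.4399
9 February – 16 February 2008: 8 days at 1.5% → €3463000 × 1.5% × 8/366 = €1135.4098
17 February – 23 February 2008: 7 days at 0.8% → €3463000 × 0.8% × 7/366 = €529.8579
24 February – 31 March 2008: 37 days at 1.8% → €3463000 × 1.8% × 37/366 = €6301.5246
Total = €24307.2322

€24307.23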